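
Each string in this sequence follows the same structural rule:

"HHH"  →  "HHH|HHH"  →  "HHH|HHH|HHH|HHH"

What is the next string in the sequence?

HHH|HHH|HHH|HHH|HHH|HHH|HHH|HHH

s(k+1) = s(k)·|·s(k) — each term doubles the last with '|' between the halves.
One more doubling of HHH|HHH|HHH|HHH gives the answer.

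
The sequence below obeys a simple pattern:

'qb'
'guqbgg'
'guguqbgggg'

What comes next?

Every step adds gu to the front and gg to the end of the previous string.
So the next term is gu·guguqbgggg·gg.

guguguqbgggggg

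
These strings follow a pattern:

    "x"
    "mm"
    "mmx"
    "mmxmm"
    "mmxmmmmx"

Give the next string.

mmxmmmmxmmxmm

Each term (from the third on) is the previous term followed by the one before it: term 3 = mm·x = mmx.
The next term joins mmxmmmmx and mmxmm.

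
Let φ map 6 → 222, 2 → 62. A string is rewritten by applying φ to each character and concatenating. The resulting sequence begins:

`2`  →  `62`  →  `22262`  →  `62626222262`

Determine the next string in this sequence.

Rewriting each symbol of 62626222262: 6→222, 2→62, 6→222, 2→62, 6→222, 2→62, 2→62, 2→62, 2→62, 6→222, 2→62, which concatenates to 222 62 222 62 222 62 62 62 62 222 62.

22262222622226262626222262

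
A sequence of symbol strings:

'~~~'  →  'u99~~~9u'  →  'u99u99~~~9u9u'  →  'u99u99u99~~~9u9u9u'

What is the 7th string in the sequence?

u99u99u99u99u99u99~~~9u9u9u9u9u9u

Every step adds u99 to the front and 9u to the end of the previous string.
From u99u99u99~~~9u9u9u, 3 further steps: u99u99u99~~~9u9u9u → u99u99u99u99~~~9u9u9u9u → u99u99u99u99u99~~~9u9u9u9u9u → (answer).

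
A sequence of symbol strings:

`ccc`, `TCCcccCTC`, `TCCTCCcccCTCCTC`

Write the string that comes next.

s(k+1) = TCC·s(k)·CTC, so each term gains TCC as a prefix and CTC as a suffix.
One more step from TCCTCCcccCTCCTC gives the answer.

TCCTCCTCCcccCTCCTCCTC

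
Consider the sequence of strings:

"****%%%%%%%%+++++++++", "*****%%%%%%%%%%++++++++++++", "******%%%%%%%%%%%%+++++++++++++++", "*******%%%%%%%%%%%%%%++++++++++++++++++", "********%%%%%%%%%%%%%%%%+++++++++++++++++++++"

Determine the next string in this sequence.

*********%%%%%%%%%%%%%%%%%%++++++++++++++++++++++++

The n-th term is n+1 *'s then 2n+2 %'s then 3n +'s, where the shown terms are n = 3, 4, 5, 6, 7.
For the next term, n = 8, so the run lengths are 9, 18, 24.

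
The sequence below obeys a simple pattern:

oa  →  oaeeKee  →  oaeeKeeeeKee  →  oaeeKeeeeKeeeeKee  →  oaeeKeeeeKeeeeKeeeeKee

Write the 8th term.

Each term is the previous one with eeKee appended.
From oaeeKeeeeKeeeeKeeeeKee, 3 further steps: oaeeKeeeeKeeeeKeeeeKee → oaeeKeeeeKeeeeKeeeeKeeeeKee → oaeeKeeeeKeeeeKeeeeKeeeeKeeeeKee → (answer).

oaeeKeeeeKeeeeKeeeeKeeeeKeeeeKeeeeKee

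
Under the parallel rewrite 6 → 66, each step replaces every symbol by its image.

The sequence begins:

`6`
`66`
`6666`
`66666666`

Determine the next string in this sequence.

6666666666666666

Expanding 66666666: 6→66, 6→66, 6→66, 6→66, 6→66, 6→66, 6→66, 6→66. Concatenated: 66 66 66 66 66 66 66 66.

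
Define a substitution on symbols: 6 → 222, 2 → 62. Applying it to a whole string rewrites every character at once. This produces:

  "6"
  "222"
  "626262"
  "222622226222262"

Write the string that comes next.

Rewriting the 15 symbols of 222622226222262 one by one yields 62 62 62 222 62 62 62 62 222 62 62 62 62 222 62; concatenated:

626262222626262622226262626222262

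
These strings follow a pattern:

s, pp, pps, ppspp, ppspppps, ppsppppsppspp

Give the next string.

ppsppppsppsppppspppps

From term 3 onward, concatenate the last term with the second-to-last: pp·s = pps, pps·pp = ppspp, …
The next term joins ppsppppsppspp and ppspppps.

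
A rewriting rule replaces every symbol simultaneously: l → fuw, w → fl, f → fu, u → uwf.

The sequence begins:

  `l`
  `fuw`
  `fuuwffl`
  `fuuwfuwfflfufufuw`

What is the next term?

Replace each of the 17 characters of fuuwfuwfflfufufuw in place — fu uwf uwf fl fu uwf fl fu fu fuw fu uwf fu uwf fu uwf fl — and concatenate.

fuuwfuwfflfuuwfflfufufuwfuuwffuuwffuuwffl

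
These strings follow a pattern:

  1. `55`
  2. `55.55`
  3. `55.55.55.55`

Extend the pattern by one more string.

55.55.55.55.55.55.55.55

s(k+1) = s(k)·.·s(k) — each term doubles the last with '.' between the halves.
So the next term is two copies of 55.55.55.55 with '.' between the halves.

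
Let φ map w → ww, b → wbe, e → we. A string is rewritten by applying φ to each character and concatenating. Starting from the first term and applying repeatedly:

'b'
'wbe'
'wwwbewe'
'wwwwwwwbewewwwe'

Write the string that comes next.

Rewriting the 15 symbols of wwwwwwwbewewwwe one by one yields ww ww ww ww ww ww ww wbe we ww we ww ww ww we; concatenated:

wwwwwwwwwwwwwwwbewewwwewwwwwwwe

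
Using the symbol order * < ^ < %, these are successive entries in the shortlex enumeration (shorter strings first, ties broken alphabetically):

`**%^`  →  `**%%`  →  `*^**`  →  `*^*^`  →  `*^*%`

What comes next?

Treat *^*% as a base-3 numeral over the given alphabet and add one, carrying through any trailing %'s.

*^^*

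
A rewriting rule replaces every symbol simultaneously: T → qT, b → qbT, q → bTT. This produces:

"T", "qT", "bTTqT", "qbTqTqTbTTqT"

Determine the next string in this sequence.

Apply φ to qbTqTqTbTTqT symbol by symbol: q→bTT, b→qbT, T→qT, q→bTT, T→qT, q→bTT, T→qT, b→qbT, T→qT, T→qT, q→bTT, T→qT; joined: bTT qbT qT bTT qT bTT qT qbT qT qT bTT qT.

bTTqbTqTbTTqTbTTqTqbTqTqTbTTqT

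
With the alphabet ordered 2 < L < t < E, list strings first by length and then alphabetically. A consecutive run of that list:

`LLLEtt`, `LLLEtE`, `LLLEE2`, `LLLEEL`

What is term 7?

LLt222

Continuing the enumeration 3 steps past LLLEEL: LLLEEL → LLLEEt → LLLEEE → (answer).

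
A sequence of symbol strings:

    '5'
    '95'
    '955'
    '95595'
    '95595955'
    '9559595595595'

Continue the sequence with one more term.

955959559559595595955

Each term (from the third on) is the previous term followed by the one before it: term 3 = 95·5 = 955.
Continuing: 9559595595595 · 95595955 gives term 7.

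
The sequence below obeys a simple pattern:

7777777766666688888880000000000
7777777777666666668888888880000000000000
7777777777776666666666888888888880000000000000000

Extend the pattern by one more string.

7777777777777766666666666688888888888880000000000000000000

Reading off run lengths: 7 runs 8, 10, 12; 6 runs 6, 8, 10; 8 runs 7, 9, 11; 0 runs 10, 13, 16 — each is linear in n, where the shown terms are n = 3, 4, 5.
At n = 6 the blocks have lengths 14, 12, 13, 19.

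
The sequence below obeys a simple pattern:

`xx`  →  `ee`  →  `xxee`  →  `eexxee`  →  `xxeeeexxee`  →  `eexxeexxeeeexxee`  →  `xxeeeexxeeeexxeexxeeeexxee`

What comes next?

eexxeexxeeeexxeexxeeeexxeeeexxeexxeeeexxee

This is a Fibonacci-style word recurrence s(k) = s(k−2)·s(k−1): e.g. xx·ee = xxee.
So term 8 is eexxeexxeeeexxee·xxeeeexxeeeexxeexxeeeexxee.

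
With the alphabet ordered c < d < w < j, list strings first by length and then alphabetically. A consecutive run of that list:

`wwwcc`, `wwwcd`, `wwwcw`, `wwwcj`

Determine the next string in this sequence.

wwwdc

Treat wwwcj as a base-4 numeral over the given alphabet and add one, carrying through any trailing j's.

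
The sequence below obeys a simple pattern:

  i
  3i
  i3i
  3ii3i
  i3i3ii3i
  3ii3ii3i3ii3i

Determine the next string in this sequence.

This is a Fibonacci-style word recurrence s(k) = s(k−2)·s(k−1): e.g. i·3i = i3i.
Continuing: i3i3ii3i · 3ii3ii3i3ii3i gives term 7.

i3i3ii3i3ii3ii3i3ii3i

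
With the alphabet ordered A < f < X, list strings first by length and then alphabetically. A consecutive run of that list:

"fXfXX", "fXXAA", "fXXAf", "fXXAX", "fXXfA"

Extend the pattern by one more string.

Find the rightmost character of fXXfA below X, bump it to the next letter, and reset everything to its right to A.

fXXff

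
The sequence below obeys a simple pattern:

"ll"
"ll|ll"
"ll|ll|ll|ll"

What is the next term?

Each string is two copies of the previous one joined by '|'.
One more doubling of ll|ll|ll|ll gives the answer.

ll|ll|ll|ll|ll|ll|ll|ll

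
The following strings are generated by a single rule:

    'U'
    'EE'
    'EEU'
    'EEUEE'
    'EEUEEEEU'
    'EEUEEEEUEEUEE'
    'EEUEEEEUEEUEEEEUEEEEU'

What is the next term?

Each term (from the third on) is the previous term followed by the one before it: term 3 = EE·U = EEU.
The next term joins EEUEEEEUEEUEEEEUEEEEU and EEUEEEEUEEUEE.

EEUEEEEUEEUEEEEUEEEEUEEUEEEEUEEUEE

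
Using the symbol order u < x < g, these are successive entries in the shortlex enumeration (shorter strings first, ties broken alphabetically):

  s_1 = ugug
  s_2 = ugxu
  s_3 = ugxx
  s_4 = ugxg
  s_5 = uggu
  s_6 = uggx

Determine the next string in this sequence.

Find the rightmost character of uggx below g, bump it to the next letter, and reset everything to its right to u.

uggg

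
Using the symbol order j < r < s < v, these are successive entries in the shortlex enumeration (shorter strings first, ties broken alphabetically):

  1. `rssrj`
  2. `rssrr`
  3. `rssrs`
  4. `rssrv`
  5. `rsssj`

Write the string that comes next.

rsssr

Find the rightmost character of rsssj below v, bump it to the next letter, and reset everything to its right to j.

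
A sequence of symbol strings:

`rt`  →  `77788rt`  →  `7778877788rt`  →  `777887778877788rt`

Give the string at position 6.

Every step adds 77788 at the front: s(k+1) = 77788·s(k).
From 777887778877788rt, 2 further steps: 777887778877788rt → 77788777887778877788rt → (answer).

7778877788777887778877788rt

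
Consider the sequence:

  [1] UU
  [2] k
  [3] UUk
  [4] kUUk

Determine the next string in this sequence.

This is a Fibonacci-style word recurrence s(k) = s(k−2)·s(k−1): e.g. UU·k = UUk.
Continuing: UUk · kUUk gives term 5.

UUkkUUk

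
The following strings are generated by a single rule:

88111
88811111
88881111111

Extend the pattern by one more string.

88888111111111

Term n consists of n 8's, followed by 2n-1 1's, where the shown terms are n = 2, 3, 4.
At n = 5 the blocks have lengths 5, 9.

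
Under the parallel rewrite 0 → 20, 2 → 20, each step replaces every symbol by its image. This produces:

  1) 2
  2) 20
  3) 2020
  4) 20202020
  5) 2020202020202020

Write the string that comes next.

20202020202020202020202020202020

Replace each of the 16 characters of 2020202020202020 in place — 20 20 20 20 20 20 20 20 20 20 20 20 20 20 20 20 — and concatenate.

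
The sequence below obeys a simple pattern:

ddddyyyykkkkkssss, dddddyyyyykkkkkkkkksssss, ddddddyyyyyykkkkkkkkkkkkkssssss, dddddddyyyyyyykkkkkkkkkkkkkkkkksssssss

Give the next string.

ddddddddyyyyyyyykkkkkkkkkkkkkkkkkkkkkssssssss

The n-th term is n+3 d's then n+3 y's then 4n+1 k's then n+3 s's (n = 1, 2, …).
For the next term, n = 5, so the run lengths are 8, 8, 21, 8.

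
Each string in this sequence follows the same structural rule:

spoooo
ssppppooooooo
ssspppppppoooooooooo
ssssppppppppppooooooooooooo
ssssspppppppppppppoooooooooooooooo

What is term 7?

Reading off run lengths: s runs 1, 2, 3, 4, 5; p runs 1, 4, 7, 10, 13; o runs 4, 7, 10, 13, 16 — each is linear in n (n = 1, 2, …).
For term 7, n = 7, so the run lengths are 7, 19, 22.

ssssssspppppppppppppppppppoooooooooooooooooooooo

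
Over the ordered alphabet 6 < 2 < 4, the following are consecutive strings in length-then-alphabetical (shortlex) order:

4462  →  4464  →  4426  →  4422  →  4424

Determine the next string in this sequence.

4446

The successor of 4424 increments the rightmost position that isn't already 4 and resets every position after it to 6.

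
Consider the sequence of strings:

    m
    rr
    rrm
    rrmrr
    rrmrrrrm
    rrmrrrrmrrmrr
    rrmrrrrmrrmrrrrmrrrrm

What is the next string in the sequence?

rrmrrrrmrrmrrrrmrrrrmrrmrrrrmrrmrr

Each term (from the third on) is the previous term followed by the one before it: term 3 = rr·m = rrm.
Continuing: rrmrrrrmrrmrrrrmrrrrm · rrmrrrrmrrmrr gives term 8.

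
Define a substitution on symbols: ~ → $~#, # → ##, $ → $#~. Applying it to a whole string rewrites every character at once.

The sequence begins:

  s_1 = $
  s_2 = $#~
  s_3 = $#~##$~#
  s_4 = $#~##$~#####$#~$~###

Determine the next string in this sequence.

Rewriting the 20 symbols of $#~##$~#####$#~$~### one by one yields $#~ ## $~# ## ## $#~ $~# ## ## ## ## ## $#~ ## $~# $#~ $~# ## ## ##; concatenated:

$#~##$~#####$#~$~###########$#~##$~#$#~$~#######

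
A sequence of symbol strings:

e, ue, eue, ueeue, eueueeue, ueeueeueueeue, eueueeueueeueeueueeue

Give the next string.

ueeueeueueeueeueueeueueeueeueueeue

Each term (from the third on) is the two preceding terms concatenated in order: term 3 = e·ue = eue.
Continuing: ueeueeueueeue · eueueeueueeueeueueeue gives term 8.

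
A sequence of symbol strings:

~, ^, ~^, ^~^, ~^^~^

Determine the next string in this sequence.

^~^~^^~^

From term 3 onward, concatenate the second-to-last term with the last: ~·^ = ~^, ^·~^ = ^~^, …
So term 6 is ^~^·~^^~^.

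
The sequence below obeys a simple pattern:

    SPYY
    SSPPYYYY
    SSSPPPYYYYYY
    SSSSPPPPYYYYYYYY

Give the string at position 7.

Term n consists of n S's, followed by n P's, followed by 2n Y's (n = 1, 2, …).
For term 7, n = 7, so the run lengths are 7, 7, 14.

SSSSSSSPPPPPPPYYYYYYYYYYYYYY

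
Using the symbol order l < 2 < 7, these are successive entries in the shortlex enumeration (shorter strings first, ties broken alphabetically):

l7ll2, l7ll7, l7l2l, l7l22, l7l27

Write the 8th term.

Stepping forward 3 times from l7l27: l7l27 → l7l7l → l7l72, then the target.

l7l77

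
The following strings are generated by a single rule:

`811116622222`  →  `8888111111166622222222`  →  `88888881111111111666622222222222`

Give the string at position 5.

Reading off run lengths: 8 runs 1, 4, 7; 1 runs 4, 7, 10; 6 runs 2, 3, 4; 2 runs 5, 8, 11 — each is linear in n (n = 1, 2, …).
Setting n = 5 gives 13, 16, 6, 17 characters in each block.

8888888888888111111111111111166666622222222222222222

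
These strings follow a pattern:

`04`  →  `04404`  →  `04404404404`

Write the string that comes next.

Every step duplicates the string with '4' between the halves.
One more doubling of 04404404404 gives the answer.

04404404404404404404404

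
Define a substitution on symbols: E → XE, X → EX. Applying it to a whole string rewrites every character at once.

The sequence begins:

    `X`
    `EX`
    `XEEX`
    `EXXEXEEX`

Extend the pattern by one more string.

Apply φ to EXXEXEEX symbol by symbol: E→XE, X→EX, X→EX, E→XE, X→EX, E→XE, E→XE, X→EX; joined: XE EX EX XE EX XE XE EX.

XEEXEXXEEXXEXEEX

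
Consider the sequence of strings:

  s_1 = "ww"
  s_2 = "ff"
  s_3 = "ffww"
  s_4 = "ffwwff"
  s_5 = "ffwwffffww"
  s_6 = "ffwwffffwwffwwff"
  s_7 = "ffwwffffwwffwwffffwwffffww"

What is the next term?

From term 3 onward, concatenate the last term with the second-to-last: ff·ww = ffww, ffww·ff = ffwwff, …
The next term joins ffwwffffwwffwwffffwwffffww and ffwwffffwwffwwff.

ffwwffffwwffwwffffwwffffwwffwwffffwwffwwff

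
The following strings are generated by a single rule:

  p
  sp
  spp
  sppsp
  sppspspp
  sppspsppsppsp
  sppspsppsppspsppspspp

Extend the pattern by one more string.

sppspsppsppspsppspsppsppspsppsppsp

Each term (from the third on) is the previous term followed by the one before it: term 3 = sp·p = spp.
Continuing: sppspsppsppspsppspspp · sppspsppsppsp gives term 8.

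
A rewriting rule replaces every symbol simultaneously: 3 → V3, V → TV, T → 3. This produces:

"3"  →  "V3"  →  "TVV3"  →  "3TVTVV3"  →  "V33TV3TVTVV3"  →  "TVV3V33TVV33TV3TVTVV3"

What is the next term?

Applying the rule to each of the 21 symbols of TVV3V33TVV33TV3TVTVV3 gives the pieces 3 TV TV V3 TV V3 V3 3 TV TV V3 V3 3 TV V3 3 TV 3 TV TV V3, which concatenate to the answer.

3TVTVV3TVV3V33TVTVV3V33TVV33TV3TVTVV3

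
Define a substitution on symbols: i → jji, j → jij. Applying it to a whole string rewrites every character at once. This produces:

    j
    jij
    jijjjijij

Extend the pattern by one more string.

jijjjijijjijjijjjijijjjijij

Apply φ to jijjjijij symbol by symbol: j→jij, i→jji, j→jij, j→jij, j→jij, i→jji, j→jij, i→jji, j→jij; joined: jij jji jij jij jij jji jij jji jij.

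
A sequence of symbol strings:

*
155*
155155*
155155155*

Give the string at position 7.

155155155155155155*

Every step adds 155 at the front: s(k+1) = 155·s(k).
From 155155155*, 3 further steps: 155155155* → 155155155155* → 155155155155155* → (answer).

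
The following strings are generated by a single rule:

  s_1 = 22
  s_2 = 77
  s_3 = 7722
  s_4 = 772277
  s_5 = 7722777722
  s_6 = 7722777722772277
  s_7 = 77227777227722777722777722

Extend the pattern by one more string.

This is a Fibonacci-style word recurrence s(k) = s(k−1)·s(k−2): e.g. 77·22 = 7722.
Continuing: 77227777227722777722777722 · 7722777722772277 gives term 8.

772277772277227777227777227722777722772277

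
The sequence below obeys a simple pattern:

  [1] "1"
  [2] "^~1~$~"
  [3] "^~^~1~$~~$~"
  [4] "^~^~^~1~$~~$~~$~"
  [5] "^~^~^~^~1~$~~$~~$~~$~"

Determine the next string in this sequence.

^~^~^~^~^~1~$~~$~~$~~$~~$~

s(k+1) = ^~·s(k)·~$~, so each term gains ^~ as a prefix and ~$~ as a suffix.
So the next term is ^~·^~^~^~^~1~$~~$~~$~~$~·~$~.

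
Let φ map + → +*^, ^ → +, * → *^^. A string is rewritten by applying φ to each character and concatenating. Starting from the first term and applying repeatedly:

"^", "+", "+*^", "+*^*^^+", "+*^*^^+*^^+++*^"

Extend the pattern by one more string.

Applying the rule to each of the 15 symbols of +*^*^^+*^^+++*^ gives the pieces +*^ *^^ + *^^ + + +*^ *^^ + + +*^ +*^ +*^ *^^ +, which concatenate to the answer.

+*^*^^+*^^+++*^*^^+++*^+*^+*^*^^+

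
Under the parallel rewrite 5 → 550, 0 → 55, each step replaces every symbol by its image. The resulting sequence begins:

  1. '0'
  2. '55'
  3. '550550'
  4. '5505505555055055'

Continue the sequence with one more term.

55055055550550555505505505505555055055550550

Applying the rule to each of the 16 symbols of 5505505555055055 gives the pieces 550 550 55 550 550 55 550 550 550 550 55 550 550 55 550 550, which concatenate to the answer.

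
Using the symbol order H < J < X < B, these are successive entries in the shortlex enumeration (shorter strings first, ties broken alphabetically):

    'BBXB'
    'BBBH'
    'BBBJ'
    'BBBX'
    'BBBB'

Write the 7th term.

Stepping forward 2 times from BBBB: BBBB → HHHHH, then the target.

HHHHJ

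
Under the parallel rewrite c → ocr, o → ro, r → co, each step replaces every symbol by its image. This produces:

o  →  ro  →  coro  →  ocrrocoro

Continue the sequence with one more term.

roocrcocoroocrrocoro

Rewriting each symbol of ocrrocoro: o→ro, c→ocr, r→co, r→co, o→ro, c→ocr, o→ro, r→co, o→ro, which concatenates to ro ocr co co ro ocr ro co ro.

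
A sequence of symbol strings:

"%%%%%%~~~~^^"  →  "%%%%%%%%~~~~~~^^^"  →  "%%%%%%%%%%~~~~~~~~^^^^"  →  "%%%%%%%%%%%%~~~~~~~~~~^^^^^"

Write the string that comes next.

%%%%%%%%%%%%%%~~~~~~~~~~~~^^^^^^

Each string has the form %^{2n+2} ~^{2n} ^^{n}, where the shown terms are n = 2, 3, 4, 5.
For the next term, n = 6, so the run lengths are 14, 12, 6.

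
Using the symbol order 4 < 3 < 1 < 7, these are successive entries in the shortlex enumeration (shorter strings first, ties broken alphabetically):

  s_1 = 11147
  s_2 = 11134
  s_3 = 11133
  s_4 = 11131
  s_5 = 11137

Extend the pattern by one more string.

The successor of 11137 increments the rightmost position that isn't already 7 and resets every position after it to 4.

11114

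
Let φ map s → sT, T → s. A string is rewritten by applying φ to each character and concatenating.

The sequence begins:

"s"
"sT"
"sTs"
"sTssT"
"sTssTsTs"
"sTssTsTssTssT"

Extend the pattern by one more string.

Applying the rule to each of the 13 symbols of sTssTsTssTssT gives the pieces sT s sT sT s sT s sT sT s sT sT s, which concatenate to the answer.

sTssTsTssTssTsTssTsTs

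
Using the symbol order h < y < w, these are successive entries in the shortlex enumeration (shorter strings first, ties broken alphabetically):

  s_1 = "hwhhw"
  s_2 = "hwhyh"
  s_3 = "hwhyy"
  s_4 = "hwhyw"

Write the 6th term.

hwhwy

Stepping forward 2 times from hwhyw: hwhyw → hwhwh, then the target.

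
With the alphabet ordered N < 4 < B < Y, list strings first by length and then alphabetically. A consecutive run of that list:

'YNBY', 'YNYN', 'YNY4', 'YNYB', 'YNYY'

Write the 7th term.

Y4N4

Continuing the enumeration 2 steps past YNYY: YNYY → Y4NN → (answer).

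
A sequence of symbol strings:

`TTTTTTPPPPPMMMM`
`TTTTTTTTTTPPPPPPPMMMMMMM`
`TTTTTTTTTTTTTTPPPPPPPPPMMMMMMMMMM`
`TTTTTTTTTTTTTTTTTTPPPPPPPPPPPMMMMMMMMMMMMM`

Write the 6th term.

Each string has the form T^{4n+2} P^{2n+3} M^{3n+1} (n = 1, 2, …).
At n = 6 the blocks have lengths 26, 15, 19.

TTTTTTTTTTTTTTTTTTTTTTTTTTPPPPPPPPPPPPPPPMMMMMMMMMMMMMMMMMMM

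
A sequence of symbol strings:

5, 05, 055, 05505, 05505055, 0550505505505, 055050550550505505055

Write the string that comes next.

Each term (from the third on) is the previous term followed by the one before it: term 3 = 05·5 = 055.
Continuing: 055050550550505505055 · 0550505505505 gives term 8.

0550505505505055050550550505505505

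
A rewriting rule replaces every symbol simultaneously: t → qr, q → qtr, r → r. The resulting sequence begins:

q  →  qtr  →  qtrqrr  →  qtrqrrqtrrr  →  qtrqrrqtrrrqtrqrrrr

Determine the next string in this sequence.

Replace each of the 19 characters of qtrqrrqtrrrqtrqrrrr in place — qtr qr r qtr r r qtr qr r r r qtr qr r qtr r r r r — and concatenate.

qtrqrrqtrrrqtrqrrrrqtrqrrqtrrrrr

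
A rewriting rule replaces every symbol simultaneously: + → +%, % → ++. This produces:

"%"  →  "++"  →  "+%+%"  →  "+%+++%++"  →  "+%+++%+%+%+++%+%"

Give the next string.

Rewriting the 16 symbols of +%+++%+%+%+++%+% one by one yields +% ++ +% +% +% ++ +% ++ +% ++ +% +% +% ++ +% ++; concatenated:

+%+++%+%+%+++%+++%+++%+%+%+++%++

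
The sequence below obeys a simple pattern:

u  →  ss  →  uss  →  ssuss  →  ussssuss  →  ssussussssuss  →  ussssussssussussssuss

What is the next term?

This is a Fibonacci-style word recurrence s(k) = s(k−2)·s(k−1): e.g. u·ss = uss.
The next term joins ssussussssuss and ussssussssussussssuss.

ssussussssussussssussssussussssuss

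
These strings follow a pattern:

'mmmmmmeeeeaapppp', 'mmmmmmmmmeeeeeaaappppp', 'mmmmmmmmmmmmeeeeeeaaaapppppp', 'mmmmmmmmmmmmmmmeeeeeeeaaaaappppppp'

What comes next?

Reading off run lengths: m runs 6, 9, 12, 15; e runs 4, 5, 6, 7; a runs 2, 3, 4, 5; p runs 4, 5, 6, 7 — each is linear in n, where the shown terms are n = 2, 3, 4, 5.
For the next term, n = 6, so the run lengths are 18, 8, 6, 8.

mmmmmmmmmmmmmmmmmmeeeeeeeeaaaaaapppppppp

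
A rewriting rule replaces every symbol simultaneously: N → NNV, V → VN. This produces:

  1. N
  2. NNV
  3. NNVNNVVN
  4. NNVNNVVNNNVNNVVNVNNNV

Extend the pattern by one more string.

NNVNNVVNNNVNNVVNVNNNVNNVNNVVNNNVNNVVNVNNNVVNNNVNNVNNVVN

Applying the rule to each of the 21 symbols of NNVNNVVNNNVNNVVNVNNNV gives the pieces NNV NNV VN NNV NNV VN VN NNV NNV NNV VN NNV NNV VN VN NNV VN NNV NNV NNV VN, which concatenate to the answer.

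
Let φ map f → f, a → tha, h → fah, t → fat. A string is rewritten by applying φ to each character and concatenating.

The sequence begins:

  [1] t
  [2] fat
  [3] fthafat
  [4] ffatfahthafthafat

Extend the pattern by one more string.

Replace each of the 17 characters of ffatfahthafthafat in place — f f tha fat f tha fah fat fah tha f fat fah tha f tha fat — and concatenate.

ffthafatfthafahfatfahthaffatfahthafthafat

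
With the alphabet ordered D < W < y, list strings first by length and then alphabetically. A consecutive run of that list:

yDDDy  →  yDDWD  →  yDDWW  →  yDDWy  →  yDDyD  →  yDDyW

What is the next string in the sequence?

yDDyy

Treat yDDyW as a base-3 numeral over the given alphabet and add one, carrying through any trailing y's.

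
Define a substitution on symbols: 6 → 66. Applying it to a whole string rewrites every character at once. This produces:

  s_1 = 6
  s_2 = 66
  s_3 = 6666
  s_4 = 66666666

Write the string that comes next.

Apply φ to 66666666 symbol by symbol: 6→66, 6→66, 6→66, 6→66, 6→66, 6→66, 6→66, 6→66; joined: 66 66 66 66 66 66 66 66.

6666666666666666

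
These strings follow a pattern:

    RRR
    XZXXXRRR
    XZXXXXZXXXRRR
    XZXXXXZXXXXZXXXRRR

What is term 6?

XZXXXXZXXXXZXXXXZXXXXZXXXRRR

Every step adds XZXXX at the front: s(k+1) = XZXXX·s(k).
From XZXXXXZXXXXZXXXRRR, 2 further steps: XZXXXXZXXXXZXXXRRR → XZXXXXZXXXXZXXXXZXXXRRR → (answer).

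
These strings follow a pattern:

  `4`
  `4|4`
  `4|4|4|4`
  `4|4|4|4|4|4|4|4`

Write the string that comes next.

Every step duplicates the string with '|' between the halves.
Doubling 4|4|4|4|4|4|4|4 with '|' between the halves:

4|4|4|4|4|4|4|4|4|4|4|4|4|4|4|4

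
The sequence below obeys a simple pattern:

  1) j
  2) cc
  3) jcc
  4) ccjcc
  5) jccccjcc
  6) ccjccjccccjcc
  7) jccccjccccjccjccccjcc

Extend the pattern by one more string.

This is a Fibonacci-style word recurrence s(k) = s(k−2)·s(k−1): e.g. j·cc = jcc.
So term 8 is ccjccjccccjcc·jccccjccccjccjccccjcc.

ccjccjccccjccjccccjccccjccjccccjcc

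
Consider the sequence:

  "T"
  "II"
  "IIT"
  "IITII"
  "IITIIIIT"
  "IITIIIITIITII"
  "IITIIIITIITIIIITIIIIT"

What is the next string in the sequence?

IITIIIITIITIIIITIIIITIITIIIITIITII

Each term (from the third on) is the previous term followed by the one before it: term 3 = II·T = IIT.
The next term joins IITIIIITIITIIIITIIIIT and IITIIIITIITII.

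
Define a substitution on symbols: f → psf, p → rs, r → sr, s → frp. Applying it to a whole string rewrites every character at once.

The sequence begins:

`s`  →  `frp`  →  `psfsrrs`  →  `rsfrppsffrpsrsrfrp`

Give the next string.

Applying the rule to each of the 18 symbols of rsfrppsffrpsrsrfrp gives the pieces sr frp psf sr rs rs frp psf psf sr rs frp sr frp sr psf sr rs, which concatenate to the answer.

srfrppsfsrrsrsfrppsfpsfsrrsfrpsrfrpsrpsfsrrs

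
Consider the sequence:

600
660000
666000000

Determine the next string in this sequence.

Reading off run lengths: 6 runs 1, 2, 3; 0 runs 2, 4, 6 — each is linear in n (n = 1, 2, …).
For the next term, n = 4, so the run lengths are 4, 8.

666600000000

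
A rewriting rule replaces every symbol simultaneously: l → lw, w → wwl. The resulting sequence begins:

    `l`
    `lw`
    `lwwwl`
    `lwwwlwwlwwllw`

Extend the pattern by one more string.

Replace each of the 13 characters of lwwwlwwlwwllw in place — lw wwl wwl wwl lw wwl wwl lw wwl wwl lw lw wwl — and concatenate.

lwwwlwwlwwllwwwlwwllwwwlwwllwlwwwl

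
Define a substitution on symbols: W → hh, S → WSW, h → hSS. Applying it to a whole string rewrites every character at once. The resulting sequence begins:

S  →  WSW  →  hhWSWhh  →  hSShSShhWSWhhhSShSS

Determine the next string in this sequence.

hSSWSWWSWhSSWSWWSWhSShSShhWSWhhhSShSShSSWSWWSWhSSWSWWSW

Applying the rule to each of the 19 symbols of hSShSShhWSWhhhSShSS gives the pieces hSS WSW WSW hSS WSW WSW hSS hSS hh WSW hh hSS hSS hSS WSW WSW hSS WSW WSW, which concatenate to the answer.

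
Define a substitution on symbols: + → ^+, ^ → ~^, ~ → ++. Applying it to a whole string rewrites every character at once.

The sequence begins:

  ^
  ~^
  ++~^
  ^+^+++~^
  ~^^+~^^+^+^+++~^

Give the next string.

++~^~^^+++~^~^^+~^^+~^^+^+^+++~^

Applying the rule to each of the 16 symbols of ~^^+~^^+^+^+++~^ gives the pieces ++ ~^ ~^ ^+ ++ ~^ ~^ ^+ ~^ ^+ ~^ ^+ ^+ ^+ ++ ~^, which concatenate to the answer.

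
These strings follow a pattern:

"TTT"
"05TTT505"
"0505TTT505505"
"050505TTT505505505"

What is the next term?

s(k+1) = 05·s(k)·505, so each term gains 05 as a prefix and 505 as a suffix.
One more step from 050505TTT505505505 gives the answer.

05050505TTT505505505505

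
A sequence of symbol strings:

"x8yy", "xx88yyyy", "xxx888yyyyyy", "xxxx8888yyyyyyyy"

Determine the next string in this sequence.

xxxxx88888yyyyyyyyyy

Term n consists of n x's, followed by n 8's, followed by 2n y's (n = 1, 2, …).
For the next term, n = 5, so the run lengths are 5, 5, 10.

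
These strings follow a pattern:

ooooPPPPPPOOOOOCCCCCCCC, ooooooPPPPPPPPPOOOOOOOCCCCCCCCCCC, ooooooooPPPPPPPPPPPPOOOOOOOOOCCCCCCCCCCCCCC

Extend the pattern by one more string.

ooooooooooPPPPPPPPPPPPPPPOOOOOOOOOOOCCCCCCCCCCCCCCCCC

Reading off run lengths: o runs 4, 6, 8; P runs 6, 9, 12; O runs 5, 7, 9; C runs 8, 11, 14 — each is linear in n, where the shown terms are n = 2, 3, 4.
For the next term, n = 5, so the run lengths are 10, 15, 11, 17.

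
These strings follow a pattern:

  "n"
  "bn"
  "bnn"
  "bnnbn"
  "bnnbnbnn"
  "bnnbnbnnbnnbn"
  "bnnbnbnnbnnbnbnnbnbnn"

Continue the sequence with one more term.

bnnbnbnnbnnbnbnnbnbnnbnnbnbnnbnnbn

Each term (from the third on) is the previous term followed by the one before it: term 3 = bn·n = bnn.
The next term joins bnnbnbnnbnnbnbnnbnbnn and bnnbnbnnbnnbn.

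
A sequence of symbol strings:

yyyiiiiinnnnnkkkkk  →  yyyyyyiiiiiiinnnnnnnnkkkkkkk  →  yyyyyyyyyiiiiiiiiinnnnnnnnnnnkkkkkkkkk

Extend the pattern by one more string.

yyyyyyyyyyyyiiiiiiiiiiinnnnnnnnnnnnnnkkkkkkkkkkk

Term n consists of 3n y's, followed by 2n+3 i's, followed by 3n+2 n's, followed by 2n+3 k's (n = 1, 2, …).
At n = 4 the blocks have lengths 12, 11, 14, 11.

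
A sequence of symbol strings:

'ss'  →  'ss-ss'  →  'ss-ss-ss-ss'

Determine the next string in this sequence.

Every step duplicates the string with '-' between the halves.
Doubling ss-ss-ss-ss with '-' between the halves:

ss-ss-ss-ss-ss-ss-ss-ss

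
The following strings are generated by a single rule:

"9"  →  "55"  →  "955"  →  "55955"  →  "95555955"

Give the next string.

From term 3 onward, concatenate the second-to-last term with the last: 9·55 = 955, 55·955 = 55955, …
The next term joins 55955 and 95555955.

5595595555955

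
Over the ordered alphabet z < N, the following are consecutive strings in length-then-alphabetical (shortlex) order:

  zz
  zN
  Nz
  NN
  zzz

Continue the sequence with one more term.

zzN

Treat zzz as a base-2 numeral over the given alphabet and add one, carrying through any trailing N's.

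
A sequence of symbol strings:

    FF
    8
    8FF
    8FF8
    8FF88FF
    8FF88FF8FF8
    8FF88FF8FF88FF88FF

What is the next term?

Each term (from the third on) is the previous term followed by the one before it: term 3 = 8·FF = 8FF.
The next term joins 8FF88FF8FF88FF88FF and 8FF88FF8FF8.

8FF88FF8FF88FF88FF8FF88FF8FF8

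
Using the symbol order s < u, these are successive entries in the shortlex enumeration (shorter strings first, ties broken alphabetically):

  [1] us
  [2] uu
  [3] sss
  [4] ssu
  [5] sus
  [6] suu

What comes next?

uss

Treat suu as a base-2 numeral over the given alphabet and add one, carrying through any trailing u's.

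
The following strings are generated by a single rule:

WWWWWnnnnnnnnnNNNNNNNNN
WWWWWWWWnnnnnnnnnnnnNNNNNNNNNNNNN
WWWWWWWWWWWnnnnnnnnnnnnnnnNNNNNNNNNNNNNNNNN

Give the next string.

The n-th term is 3n-1 W's then 3n+3 n's then 4n+1 N's, where the shown terms are n = 2, 3, 4.
At n = 5 the blocks have lengths 14, 18, 21.

WWWWWWWWWWWWWWnnnnnnnnnnnnnnnnnnNNNNNNNNNNNNNNNNNNNNN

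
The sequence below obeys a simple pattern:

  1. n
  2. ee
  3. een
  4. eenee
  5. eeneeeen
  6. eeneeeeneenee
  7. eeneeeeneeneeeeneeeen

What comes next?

eeneeeeneeneeeeneeeeneeneeeeneenee

This is a Fibonacci-style word recurrence s(k) = s(k−1)·s(k−2): e.g. ee·n = een.
So term 8 is eeneeeeneeneeeeneeeen·eeneeeeneenee.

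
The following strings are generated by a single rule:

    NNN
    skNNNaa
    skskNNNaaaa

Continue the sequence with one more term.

skskskNNNaaaaaa

Each term wraps the previous one in sk on the left and aa on the right.
One more step from skskNNNaaaa gives the answer.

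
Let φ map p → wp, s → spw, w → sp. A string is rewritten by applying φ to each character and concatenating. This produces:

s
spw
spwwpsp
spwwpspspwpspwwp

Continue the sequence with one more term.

Rewriting the 16 symbols of spwwpspspwpspwwp one by one yields spw wp sp sp wp spw wp spw wp sp wp spw wp sp sp wp; concatenated:

spwwpspspwpspwwpspwwpspwpspwwpspspwp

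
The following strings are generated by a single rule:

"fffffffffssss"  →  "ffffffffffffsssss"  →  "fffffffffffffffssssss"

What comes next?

The n-th term is 3n f's then n+1 s's, where the shown terms are n = 3, 4, 5.
At n = 6 the blocks have lengths 18, 7.

ffffffffffffffffffsssssss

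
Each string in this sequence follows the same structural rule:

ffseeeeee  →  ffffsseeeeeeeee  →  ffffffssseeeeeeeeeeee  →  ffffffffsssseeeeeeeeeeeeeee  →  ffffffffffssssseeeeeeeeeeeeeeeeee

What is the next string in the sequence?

Reading off run lengths: f runs 2, 4, 6, 8, 10; s runs 1, 2, 3, 4, 5; e runs 6, 9, 12, 15, 18 — each is linear in n (n = 1, 2, …).
At n = 6 the blocks have lengths 12, 6, 21.

ffffffffffffsssssseeeeeeeeeeeeeeeeeeeee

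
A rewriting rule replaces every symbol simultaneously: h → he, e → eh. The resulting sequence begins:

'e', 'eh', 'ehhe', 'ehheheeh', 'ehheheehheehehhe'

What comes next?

ehheheehheehehheheehehheehheheeh

Replace each of the 16 characters of ehheheehheehehhe in place — eh he he eh he eh eh he he eh eh he eh he he eh — and concatenate.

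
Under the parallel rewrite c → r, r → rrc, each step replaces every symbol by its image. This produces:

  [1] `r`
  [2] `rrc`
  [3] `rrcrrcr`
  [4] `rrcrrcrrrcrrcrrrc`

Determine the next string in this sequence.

rrcrrcrrrcrrcrrrcrrcrrcrrrcrrcrrrcrrcrrcr

Replace each of the 17 characters of rrcrrcrrrcrrcrrrc in place — rrc rrc r rrc rrc r rrc rrc rrc r rrc rrc r rrc rrc rrc r — and concatenate.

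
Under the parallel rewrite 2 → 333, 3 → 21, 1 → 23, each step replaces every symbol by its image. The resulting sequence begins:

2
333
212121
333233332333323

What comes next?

Applying the rule to each of the 15 symbols of 333233332333323 gives the pieces 21 21 21 333 21 21 21 21 333 21 21 21 21 333 21, which concatenate to the answer.

212121333212121213332121212133321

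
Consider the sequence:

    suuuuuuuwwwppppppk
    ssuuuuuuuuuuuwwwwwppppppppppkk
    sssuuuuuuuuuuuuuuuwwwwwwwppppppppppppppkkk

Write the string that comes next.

ssssuuuuuuuuuuuuuuuuuuuwwwwwwwwwppppppppppppppppppkkkk

Reading off run lengths: s runs 1, 2, 3; u runs 7, 11, 15; w runs 3, 5, 7; p runs 6, 10, 14; k runs 1, 2, 3 — each is linear in n (n = 1, 2, …).
For the next term, n = 4, so the run lengths are 4, 19, 9, 18, 4.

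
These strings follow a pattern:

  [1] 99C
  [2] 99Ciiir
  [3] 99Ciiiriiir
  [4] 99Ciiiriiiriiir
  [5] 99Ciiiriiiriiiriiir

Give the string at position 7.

99Ciiiriiiriiiriiiriiiriiir

Each term is the previous one with iiir appended.
From 99Ciiiriiiriiiriiir, 2 further steps: 99Ciiiriiiriiiriiir → 99Ciiiriiiriiiriiiriiir → (answer).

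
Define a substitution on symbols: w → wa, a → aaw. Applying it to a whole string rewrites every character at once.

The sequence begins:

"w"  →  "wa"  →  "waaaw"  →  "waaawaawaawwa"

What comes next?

Rewriting the 13 symbols of waaawaawaawwa one by one yields wa aaw aaw aaw wa aaw aaw wa aaw aaw wa wa aaw; concatenated:

waaawaawaawwaaawaawwaaawaawwawaaaw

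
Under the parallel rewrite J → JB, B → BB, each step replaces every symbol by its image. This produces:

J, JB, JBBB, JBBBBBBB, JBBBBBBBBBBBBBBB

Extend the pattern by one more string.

φ(JBBBBBBBBBBBBBBB) expands symbol-by-symbol to JB BB BB BB BB BB BB BB BB BB BB BB BB BB BB BB; joining the 16 pieces gives the next term.

JBBBBBBBBBBBBBBBBBBBBBBBBBBBBBBB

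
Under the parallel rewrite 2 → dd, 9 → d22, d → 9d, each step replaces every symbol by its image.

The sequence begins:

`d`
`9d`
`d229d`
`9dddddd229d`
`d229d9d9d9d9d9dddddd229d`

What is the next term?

9dddddd229dd229dd229dd229dd229dd229d9d9d9d9d9dddddd229d

φ(d229d9d9d9d9d9dddddd229d) expands symbol-by-symbol to 9d dd dd d22 9d d22 9d d22 9d d22 9d d22 9d d22 9d 9d 9d 9d 9d 9d dd dd d22 9d; joining the 24 pieces gives the next term.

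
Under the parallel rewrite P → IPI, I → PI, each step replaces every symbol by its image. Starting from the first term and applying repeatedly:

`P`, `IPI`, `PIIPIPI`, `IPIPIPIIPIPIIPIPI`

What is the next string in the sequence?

φ(IPIPIPIIPIPIIPIPI) expands symbol-by-symbol to PI IPI PI IPI PI IPI PI PI IPI PI IPI PI PI IPI PI IPI PI; joining the 17 pieces gives the next term.

PIIPIPIIPIPIIPIPIPIIPIPIIPIPIPIIPIPIIPIPI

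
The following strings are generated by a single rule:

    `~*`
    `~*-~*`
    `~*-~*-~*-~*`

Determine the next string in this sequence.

Each string is two copies of the previous one joined by '-'.
Doubling ~*-~*-~*-~* with '-' between the halves:

~*-~*-~*-~*-~*-~*-~*-~*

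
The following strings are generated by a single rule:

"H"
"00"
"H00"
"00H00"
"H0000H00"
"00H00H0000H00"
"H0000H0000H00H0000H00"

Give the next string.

This is a Fibonacci-style word recurrence s(k) = s(k−2)·s(k−1): e.g. H·00 = H00.
The next term joins 00H00H0000H00 and H0000H0000H00H0000H00.

00H00H0000H00H0000H0000H00H0000H00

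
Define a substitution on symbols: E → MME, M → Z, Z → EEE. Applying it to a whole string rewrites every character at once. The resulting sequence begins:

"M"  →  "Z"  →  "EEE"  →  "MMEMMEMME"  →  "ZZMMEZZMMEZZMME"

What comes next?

Applying the rule to each of the 15 symbols of ZZMMEZZMMEZZMME gives the pieces EEE EEE Z Z MME EEE EEE Z Z MME EEE EEE Z Z MME, which concatenate to the answer.

EEEEEEZZMMEEEEEEEZZMMEEEEEEEZZMME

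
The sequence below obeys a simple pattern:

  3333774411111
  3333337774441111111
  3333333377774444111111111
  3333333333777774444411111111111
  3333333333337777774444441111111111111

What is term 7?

3333333333333333777777774444444411111111111111111

The n-th term is 2n 3's then n 7's then n 4's then 2n+1 1's, where the shown terms are n = 2, 3, 4, 5, 6.
At n = 8 the blocks have lengths 16, 8, 8, 17.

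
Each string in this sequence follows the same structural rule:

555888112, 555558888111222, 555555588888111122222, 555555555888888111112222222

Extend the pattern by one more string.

555555555558888888111111222222222

Term n consists of 2n+1 5's, followed by n+2 8's, followed by n+1 1's, followed by 2n-1 2's (n = 1, 2, …).
At n = 5 the blocks have lengths 11, 7, 6, 9.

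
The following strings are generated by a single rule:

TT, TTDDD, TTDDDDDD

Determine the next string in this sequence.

TTDDDDDDDDD

Every step adds DDD to the end: s(k+1) = s(k)·DDD.
So the next term is TTDDDDDD·DDD.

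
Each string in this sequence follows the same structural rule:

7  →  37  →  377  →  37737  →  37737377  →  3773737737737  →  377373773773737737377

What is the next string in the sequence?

3773737737737377373773773737737737

This is a Fibonacci-style word recurrence s(k) = s(k−1)·s(k−2): e.g. 37·7 = 377.
Continuing: 377373773773737737377 · 3773737737737 gives term 8.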